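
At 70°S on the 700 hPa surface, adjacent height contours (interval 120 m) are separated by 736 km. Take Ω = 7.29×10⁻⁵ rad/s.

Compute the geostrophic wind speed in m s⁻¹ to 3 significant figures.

Coriolis parameter at 70°S:
f = 2Ω sin φ = 2 × 7.29×10⁻⁵ × sin 70° = 1.37×10⁻⁴ s⁻¹
Height gradient: |∂Z/∂n| = 120 m / 736000 m = 1.63×10⁻⁴
On a pressure surface, geostrophic balance gives V_g = (g/f)|∂Z/∂n|:
V_g = 9.81 × 1.63×10⁻⁴ / 1.37×10⁻⁴ = 11.7 m/s

11.7 m s⁻¹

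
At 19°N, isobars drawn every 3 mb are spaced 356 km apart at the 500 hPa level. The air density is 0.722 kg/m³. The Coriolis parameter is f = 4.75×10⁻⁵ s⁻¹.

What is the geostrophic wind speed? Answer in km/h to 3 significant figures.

88.5 km/h

Pressure gradient: |∂P/∂n| = 300 Pa / 356000 m = 8.43×10⁻⁴ Pa/m
Geostrophic balance (pressure-gradient force = Coriolis force):
V_g = (1/(fρ)) |∂P/∂n| = 8.43×10⁻⁴ / (4.75×10⁻⁵ × 0.722) = 24.6 m/s
Converting: 24.6 m/s × 3.6 = 88.5 km/h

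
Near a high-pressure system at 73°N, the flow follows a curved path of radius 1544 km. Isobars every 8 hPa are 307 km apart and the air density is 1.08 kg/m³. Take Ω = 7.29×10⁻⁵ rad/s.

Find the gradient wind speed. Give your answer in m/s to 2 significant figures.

19 m/s

Coriolis parameter at 73°N:
f = 2Ω sin φ = 2 × 7.29×10⁻⁵ × sin 73° = 1.39×10⁻⁴ s⁻¹
Pressure gradient: |∂P/∂n| = 800 Pa / 307000 m = 2.61×10⁻³ Pa/m
Geostrophic speed: V_g = |∂P/∂n|/(fρ) = 2.61×10⁻³/(1.39×10⁻⁴ × 1.08) = 17.3 m/s
Around a high, pressure-gradient force acts outward with centrifugal, so Coriolis balances both:
fV = (1/ρ)|∂P/∂n| + V²/R  →  V² − fR·V + fR·V_g = 0
With fR = 1.39×10⁻⁴ × 1544×10³ m = 215 m/s:
V = [fR − √((fR)² − 4 fR V_g)]/2 = [215 − √(215² − 4×215×17.3)]/2 = 19 m/s
Supergeostrophic (V > V_g = 17.3 m/s), as expected around a high.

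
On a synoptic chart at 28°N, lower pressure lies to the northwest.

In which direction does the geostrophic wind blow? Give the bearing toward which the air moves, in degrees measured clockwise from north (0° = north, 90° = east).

045°

The pressure-gradient force points toward the northwest (bearing 315°).
Geostrophic balance: in the Northern Hemisphere the Coriolis force deflects motion to the right, so the geostrophic wind blows 90° to the right of the pressure-gradient force (low pressure on the left).
Rotating 315° by 90° clockwise gives 045° — the wind blows toward the northeast.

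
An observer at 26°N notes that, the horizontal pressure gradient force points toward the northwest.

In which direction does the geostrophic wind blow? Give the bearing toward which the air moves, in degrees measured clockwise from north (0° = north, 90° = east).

045°

The pressure-gradient force points toward the northwest (bearing 315°).
Geostrophic balance: in the Northern Hemisphere the Coriolis force deflects motion to the right, so the geostrophic wind blows 90° to the right of the pressure-gradient force (low pressure on the left).
Rotating 315° by 90° clockwise gives 045° — the wind blows toward the northeast.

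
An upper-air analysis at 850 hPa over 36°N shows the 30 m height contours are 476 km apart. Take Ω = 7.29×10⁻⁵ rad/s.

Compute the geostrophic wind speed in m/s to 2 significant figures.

Coriolis parameter at 36°N:
f = 2Ω sin φ = 2 × 7.29×10⁻⁵ × sin 36° = 8.57×10⁻⁵ s⁻¹
Height gradient: |∂Z/∂n| = 30 m / 476000 m = 6.30×10⁻⁵
On a pressure surface, geostrophic balance gives V_g = (g/f)|∂Z/∂n|:
V_g = 9.81 × 6.30×10⁻⁵ / 8.57×10⁻⁵ = 7.21 m/s

7.2 m/s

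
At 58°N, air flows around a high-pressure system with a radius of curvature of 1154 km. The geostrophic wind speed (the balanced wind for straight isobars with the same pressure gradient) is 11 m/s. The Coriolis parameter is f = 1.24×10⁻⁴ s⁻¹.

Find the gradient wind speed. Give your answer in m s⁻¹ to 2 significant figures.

Around a high, pressure-gradient force acts outward with centrifugal, so Coriolis balances both:
fV = (1/ρ)|∂P/∂n| + V²/R  →  V² − fR·V + fR·V_g = 0
With fR = 1.24×10⁻⁴ × 1154×10³ m = 143 m/s:
V = [fR − √((fR)² − 4 fR V_g)]/2 = [143 − √(143² − 4×143×11)]/2 = 12 m/s
Supergeostrophic (V > V_g = 11 m/s), as expected around a high.

12 m s⁻¹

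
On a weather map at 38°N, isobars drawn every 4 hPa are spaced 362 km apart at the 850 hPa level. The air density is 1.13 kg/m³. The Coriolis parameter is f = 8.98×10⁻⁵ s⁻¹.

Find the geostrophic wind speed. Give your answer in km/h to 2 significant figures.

39 km/h

Pressure gradient: |∂P/∂n| = 400 Pa / 362000 m = 1.10×10⁻³ Pa/m
Geostrophic balance (pressure-gradient force = Coriolis force):
V_g = (1/(fρ)) |∂P/∂n| = 1.10×10⁻³ / (8.98×10⁻⁵ × 1.13) = 10.9 m/s
Converting: 10.9 m/s × 3.6 = 39 km/h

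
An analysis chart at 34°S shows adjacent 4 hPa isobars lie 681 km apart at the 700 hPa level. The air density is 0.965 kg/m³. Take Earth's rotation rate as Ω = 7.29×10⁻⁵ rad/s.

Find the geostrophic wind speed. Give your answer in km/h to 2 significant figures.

27 km/h

Coriolis parameter at 34°S:
f = 2Ω sin φ = 2 × 7.29×10⁻⁵ × sin 34° = 8.15×10⁻⁵ s⁻¹
Pressure gradient: |∂P/∂n| = 400 Pa / 681000 m = 5.87×10⁻⁴ Pa/m
Geostrophic balance (pressure-gradient force = Coriolis force):
V_g = (1/(fρ)) |∂P/∂n| = 5.87×10⁻⁴ / (8.15×10⁻⁵ × 0.965) = 7.47 m/s
Converting: 7.47 m/s × 3.6 = 27 km/h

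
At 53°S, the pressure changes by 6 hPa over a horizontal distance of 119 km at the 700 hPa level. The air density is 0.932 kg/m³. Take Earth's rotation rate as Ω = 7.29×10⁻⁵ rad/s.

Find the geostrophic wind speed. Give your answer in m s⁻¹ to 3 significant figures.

Coriolis parameter at 53°S:
f = 2Ω sin φ = 2 × 7.29×10⁻⁵ × sin 53° = 1.16×10⁻⁴ s⁻¹
Pressure gradient: |∂P/∂n| = 600 Pa / 119000 m = 5.04×10⁻³ Pa/m
Geostrophic balance (pressure-gradient force = Coriolis force):
V_g = (1/(fρ)) |∂P/∂n| = 5.04×10⁻³ / (1.16×10⁻⁴ × 0.932) = 46.5 m/s

46.5 m s⁻¹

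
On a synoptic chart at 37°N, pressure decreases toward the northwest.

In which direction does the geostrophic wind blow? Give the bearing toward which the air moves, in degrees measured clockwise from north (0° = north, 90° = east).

The pressure-gradient force points toward the northwest (bearing 315°).
Geostrophic balance: in the Northern Hemisphere the Coriolis force deflects motion to the right, so the geostrophic wind blows 90° to the right of the pressure-gradient force (low pressure on the left).
Rotating 315° by 90° clockwise gives 045° — the wind blows toward the northeast.

045°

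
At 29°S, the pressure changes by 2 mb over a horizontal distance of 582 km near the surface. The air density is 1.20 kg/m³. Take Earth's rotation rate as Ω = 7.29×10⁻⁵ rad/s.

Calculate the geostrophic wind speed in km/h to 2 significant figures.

Coriolis parameter at 29°S:
f = 2Ω sin φ = 2 × 7.29×10⁻⁵ × sin 29° = 7.07×10⁻⁵ s⁻¹
Pressure gradient: |∂P/∂n| = 200 Pa / 582000 m = 3.44×10⁻⁴ Pa/m
Geostrophic balance (pressure-gradient force = Coriolis force):
V_g = (1/(fρ)) |∂P/∂n| = 3.44×10⁻⁴ / (7.07×10⁻⁵ × 1.20) = 4.05 m/s
Converting: 4.05 m/s × 3.6 = 15 km/h

15 km/h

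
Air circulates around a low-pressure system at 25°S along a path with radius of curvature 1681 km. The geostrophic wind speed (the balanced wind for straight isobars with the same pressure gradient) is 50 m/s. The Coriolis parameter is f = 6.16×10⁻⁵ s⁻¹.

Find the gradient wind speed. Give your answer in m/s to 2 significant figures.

Around a low, centrifugal force acts outward with Coriolis, so pressure-gradient force balances both:
(1/ρ)|∂P/∂n| = fV + V²/R  →  V² + fR·V − fR·V_g = 0
With fR = 6.16×10⁻⁵ × 1681×10³ m = 104 m/s:
V = [−fR + √((fR)² + 4 fR V_g)]/2 = [−104 + √(104² + 4×104×50)]/2 = 36.9 m/s
Subgeostrophic (V < V_g = 50 m/s), as expected around a low.

37 m/s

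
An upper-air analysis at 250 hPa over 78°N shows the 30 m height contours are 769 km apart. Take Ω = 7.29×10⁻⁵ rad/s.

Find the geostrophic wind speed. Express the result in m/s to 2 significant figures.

Coriolis parameter at 78°N:
f = 2Ω sin φ = 2 × 7.29×10⁻⁵ × sin 78° = 1.43×10⁻⁴ s⁻¹
Height gradient: |∂Z/∂n| = 30 m / 769000 m = 3.90×10⁻⁵
On a pressure surface, geostrophic balance gives V_g = (g/f)|∂Z/∂n|:
V_g = 9.81 × 3.90×10⁻⁵ / 1.43×10⁻⁴ = 2.68 m/s

2.7 m/s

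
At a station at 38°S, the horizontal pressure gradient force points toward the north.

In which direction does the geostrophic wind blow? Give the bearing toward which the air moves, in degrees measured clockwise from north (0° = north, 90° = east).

The pressure-gradient force points toward the north (bearing 000°).
Geostrophic balance: in the Southern Hemisphere the Coriolis force deflects motion to the left, so the geostrophic wind blows 90° to the left of the pressure-gradient force (low pressure on the right).
Rotating 000° by 90° counterclockwise gives 270° — the wind blows toward the west.

270°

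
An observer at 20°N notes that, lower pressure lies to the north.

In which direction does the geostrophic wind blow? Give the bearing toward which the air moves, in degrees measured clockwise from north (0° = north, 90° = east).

The pressure-gradient force points toward the north (bearing 000°).
Geostrophic balance: in the Northern Hemisphere the Coriolis force deflects motion to the right, so the geostrophic wind blows 90° to the right of the pressure-gradient force (low pressure on the left).
Rotating 000° by 90° clockwise gives 090° — the wind blows toward the east.

090°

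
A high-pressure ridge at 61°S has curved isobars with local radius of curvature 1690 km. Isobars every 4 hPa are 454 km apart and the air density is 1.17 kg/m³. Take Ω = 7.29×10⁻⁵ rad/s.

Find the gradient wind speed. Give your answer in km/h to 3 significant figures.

Coriolis parameter at 61°S:
f = 2Ω sin φ = 2 × 7.29×10⁻⁵ × sin 61° = 1.28×10⁻⁴ s⁻¹
Pressure gradient: |∂P/∂n| = 400 Pa / 454000 m = 8.81×10⁻⁴ Pa/m
Geostrophic speed: V_g = |∂P/∂n|/(fρ) = 8.81×10⁻⁴/(1.28×10⁻⁴ × 1.17) = 5.91 m/s
Around a high, pressure-gradient force acts outward with centrifugal, so Coriolis balances both:
fV = (1/ρ)|∂P/∂n| + V²/R  →  V² − fR·V + fR·V_g = 0
With fR = 1.28×10⁻⁴ × 1690×10³ m = 216 m/s:
V = [fR − √((fR)² − 4 fR V_g)]/2 = [216 − √(216² − 4×216×5.91)]/2 = 6.08 m/s
Supergeostrophic (V > V_g = 5.91 m/s), as expected around a high.
Converting: 6.08 m/s × 3.6 = 21.9 km/h

21.9 km/h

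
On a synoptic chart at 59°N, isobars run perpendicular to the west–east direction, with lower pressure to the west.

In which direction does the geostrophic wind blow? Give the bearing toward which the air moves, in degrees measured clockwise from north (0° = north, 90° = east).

The pressure-gradient force points toward the west (bearing 270°).
Geostrophic balance: in the Northern Hemisphere the Coriolis force deflects motion to the right, so the geostrophic wind blows 90° to the right of the pressure-gradient force (low pressure on the left).
Rotating 270° by 90° clockwise gives 000° — the wind blows toward the north.

000°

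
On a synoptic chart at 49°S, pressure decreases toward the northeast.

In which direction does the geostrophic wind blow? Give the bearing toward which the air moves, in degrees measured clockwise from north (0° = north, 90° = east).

315°

The pressure-gradient force points toward the northeast (bearing 045°).
Geostrophic balance: in the Southern Hemisphere the Coriolis force deflects motion to the left, so the geostrophic wind blows 90° to the left of the pressure-gradient force (low pressure on the right).
Rotating 045° by 90° counterclockwise gives 315° — the wind blows toward the northwest.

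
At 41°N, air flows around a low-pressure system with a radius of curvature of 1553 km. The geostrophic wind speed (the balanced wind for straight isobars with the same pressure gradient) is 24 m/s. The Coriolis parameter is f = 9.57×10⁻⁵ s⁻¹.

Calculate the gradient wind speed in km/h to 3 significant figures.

Around a low, centrifugal force acts outward with Coriolis, so pressure-gradient force balances both:
(1/ρ)|∂P/∂n| = fV + V²/R  →  V² + fR·V − fR·V_g = 0
With fR = 9.57×10⁻⁵ × 1553×10³ m = 149 m/s:
V = [−fR + √((fR)² + 4 fR V_g)]/2 = [−149 + √(149² + 4×149×24)]/2 = 21 m/s
Subgeostrophic (V < V_g = 24 m/s), as expected around a low.
Converting: 21 m/s × 3.6 = 75.7 km/h

75.7 km/h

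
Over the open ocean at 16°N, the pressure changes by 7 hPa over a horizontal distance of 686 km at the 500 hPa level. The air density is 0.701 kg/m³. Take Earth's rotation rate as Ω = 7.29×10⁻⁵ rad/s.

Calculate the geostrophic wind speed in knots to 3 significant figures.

Coriolis parameter at 16°N:
f = 2Ω sin φ = 2 × 7.29×10⁻⁵ × sin 16° = 4.02×10⁻⁵ s⁻¹
Pressure gradient: |∂P/∂n| = 700 Pa / 686000 m = 1.02×10⁻³ Pa/m
Geostrophic balance (pressure-gradient force = Coriolis force):
V_g = (1/(fρ)) |∂P/∂n| = 1.02×10⁻³ / (4.02×10⁻⁵ × 0.701) = 36.2 m/s
Converting: 36.2 m/s × 1.944 = 70.4 knots

70.4 knots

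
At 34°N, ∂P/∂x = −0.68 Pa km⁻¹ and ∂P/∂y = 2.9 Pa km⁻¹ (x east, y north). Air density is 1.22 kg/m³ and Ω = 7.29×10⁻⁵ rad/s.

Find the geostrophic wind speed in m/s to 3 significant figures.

Coriolis parameter at 34°N:
f = 2Ω sin φ = 2 × 7.29×10⁻⁵ × sin 34° = 8.15×10⁻⁵ s⁻¹
Component geostrophic relations (x east, y north):
u_g = −(1/(fρ)) ∂P/∂y,  v_g = (1/(fρ)) ∂P/∂x
u_g = −(2.9×10⁻³)/(8.15×10⁻⁵ × 1.22) = −29.2 m/s;  v_g = (−0.68×10⁻³)/(8.15×10⁻⁵ × 1.22) = −6.84 m/s
|V_g| = √(u_g² + v_g²) = 29.9 m/s

29.9 m/s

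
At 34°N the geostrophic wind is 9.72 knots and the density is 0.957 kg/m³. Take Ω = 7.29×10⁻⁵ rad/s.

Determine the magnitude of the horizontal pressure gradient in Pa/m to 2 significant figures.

Coriolis parameter at 34°N:
f = 2Ω sin φ = 2 × 7.29×10⁻⁵ × sin 34° = 8.15×10⁻⁵ s⁻¹
Wind speed in SI: 9.72 knots = 5.00 m/s
Geostrophic balance rearranged: |∂P/∂n| = f ρ V_g
|∂P/∂n| = 8.15×10⁻⁵ × 0.957 × 5.00 = 3.90×10⁻⁴ Pa/m

3.9×10⁻⁴ Pa/m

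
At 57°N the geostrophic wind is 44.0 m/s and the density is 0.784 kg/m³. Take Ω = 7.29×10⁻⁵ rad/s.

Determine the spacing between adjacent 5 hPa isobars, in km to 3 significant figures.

Coriolis parameter at 57°N:
f = 2Ω sin φ = 2 × 7.29×10⁻⁵ × sin 57° = 1.22×10⁻⁴ s⁻¹
Geostrophic balance rearranged: |∂P/∂n| = f ρ V_g
|∂P/∂n| = 1.22×10⁻⁴ × 0.784 × 44.0 = 4.22×10⁻³ Pa/m
Isobar spacing: Δn = ΔP/|∂P/∂n| = 500 Pa / 4.22×10⁻³ Pa/m = 118537 m ≈ 119 km

119 km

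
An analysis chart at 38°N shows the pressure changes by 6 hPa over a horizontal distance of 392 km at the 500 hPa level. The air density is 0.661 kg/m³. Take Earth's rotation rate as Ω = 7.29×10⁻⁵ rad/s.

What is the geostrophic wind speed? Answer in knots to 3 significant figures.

Coriolis parameter at 38°N:
f = 2Ω sin φ = 2 × 7.29×10⁻⁵ × sin 38° = 8.98×10⁻⁵ s⁻¹
Pressure gradient: |∂P/∂n| = 600 Pa / 392000 m = 1.53×10⁻³ Pa/m
Geostrophic balance (pressure-gradient force = Coriolis force):
V_g = (1/(fρ)) |∂P/∂n| = 1.53×10⁻³ / (8.98×10⁻⁵ × 0.661) = 25.8 m/s
Converting: 25.8 m/s × 1.944 = 50.1 knots

50.1 knots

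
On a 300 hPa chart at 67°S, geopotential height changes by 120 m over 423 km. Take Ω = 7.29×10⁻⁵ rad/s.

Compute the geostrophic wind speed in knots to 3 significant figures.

Coriolis parameter at 67°S:
f = 2Ω sin φ = 2 × 7.29×10⁻⁵ × sin 67° = 1.34×10⁻⁴ s⁻¹
Height gradient: |∂Z/∂n| = 120 m / 423000 m = 2.84×10⁻⁴
On a pressure surface, geostrophic balance gives V_g = (g/f)|∂Z/∂n|:
V_g = 9.81 × 2.84×10⁻⁴ / 1.34×10⁻⁴ = 20.7 m/s
Converting: 20.7 m/s × 1.944 = 40.3 knots

40.3 knots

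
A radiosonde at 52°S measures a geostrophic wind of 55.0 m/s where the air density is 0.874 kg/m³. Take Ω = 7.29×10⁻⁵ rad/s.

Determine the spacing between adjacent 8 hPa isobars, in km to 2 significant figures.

140 km

Coriolis parameter at 52°S:
f = 2Ω sin φ = 2 × 7.29×10⁻⁵ × sin 52° = 1.15×10⁻⁴ s⁻¹
Geostrophic balance rearranged: |∂P/∂n| = f ρ V_g
|∂P/∂n| = 1.15×10⁻⁴ × 0.874 × 55.0 = 5.52×10⁻³ Pa/m
Isobar spacing: Δn = ΔP/|∂P/∂n| = 800 Pa / 5.52×10⁻³ Pa/m = 144853 m ≈ 140 km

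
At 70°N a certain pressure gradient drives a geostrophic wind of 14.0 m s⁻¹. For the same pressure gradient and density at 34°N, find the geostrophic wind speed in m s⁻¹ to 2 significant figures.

24 m s⁻¹

With the same pressure gradient and density, V_g ∝ 1/f ∝ 1/sin φ.
V₂ = V₁ · sin φ₁ / sin φ₂ = 14.0 × sin 70° / sin 34°
V₂ = 14.0 × 0.9397/0.5592 = 24 m s⁻¹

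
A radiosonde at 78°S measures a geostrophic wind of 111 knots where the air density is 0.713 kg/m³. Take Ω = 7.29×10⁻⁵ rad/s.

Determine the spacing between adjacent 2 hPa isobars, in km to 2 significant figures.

Coriolis parameter at 78°S:
f = 2Ω sin φ = 2 × 7.29×10⁻⁵ × sin 78° = 1.43×10⁻⁴ s⁻¹
Wind speed in SI: 111 knots = 57.1 m/s
Geostrophic balance rearranged: |∂P/∂n| = f ρ V_g
|∂P/∂n| = 1.43×10⁻⁴ × 0.713 × 57.1 = 5.81×10⁻³ Pa/m
Isobar spacing: Δn = ΔP/|∂P/∂n| = 200 Pa / 5.81×10⁻³ Pa/m = 34444 m ≈ 34 km

34 km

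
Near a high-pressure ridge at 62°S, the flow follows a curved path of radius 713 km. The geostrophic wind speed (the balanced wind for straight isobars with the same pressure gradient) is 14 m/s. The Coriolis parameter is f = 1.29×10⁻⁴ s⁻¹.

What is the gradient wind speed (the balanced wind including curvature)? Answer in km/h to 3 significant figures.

62.0 km/h

Around a high, pressure-gradient force acts outward with centrifugal, so Coriolis balances both:
fV = (1/ρ)|∂P/∂n| + V²/R  →  V² − fR·V + fR·V_g = 0
With fR = 1.29×10⁻⁴ × 713×10³ m = 92.0 m/s:
V = [fR − √((fR)² − 4 fR V_g)]/2 = [92.0 − √(92.0² − 4×92.0×14)]/2 = 17.2 m/s
Supergeostrophic (V > V_g = 14 m/s), as expected around a high.
Converting: 17.2 m/s × 3.6 = 62.0 km/h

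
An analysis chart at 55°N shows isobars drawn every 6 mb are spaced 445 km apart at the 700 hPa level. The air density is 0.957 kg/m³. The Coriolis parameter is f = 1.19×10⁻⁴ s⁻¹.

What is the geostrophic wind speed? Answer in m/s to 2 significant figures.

12 m/s

Pressure gradient: |∂P/∂n| = 600 Pa / 445000 m = 1.35×10⁻³ Pa/m
Geostrophic balance (pressure-gradient force = Coriolis force):
V_g = (1/(fρ)) |∂P/∂n| = 1.35×10⁻³ / (1.19×10⁻⁴ × 0.957) = 11.8 m/s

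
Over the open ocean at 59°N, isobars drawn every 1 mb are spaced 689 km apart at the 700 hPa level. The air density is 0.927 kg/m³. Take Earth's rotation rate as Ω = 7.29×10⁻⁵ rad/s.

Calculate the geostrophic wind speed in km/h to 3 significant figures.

4.51 km/h

Coriolis parameter at 59°N:
f = 2Ω sin φ = 2 × 7.29×10⁻⁵ × sin 59° = 1.25×10⁻⁴ s⁻¹
Pressure gradient: |∂P/∂n| = 100 Pa / 689000 m = 1.45×10⁻⁴ Pa/m
Geostrophic balance (pressure-gradient force = Coriolis force):
V_g = (1/(fρ)) |∂P/∂n| = 1.45×10⁻⁴ / (1.25×10⁻⁴ × 0.927) = 1.25 m/s
Converting: 1.25 m/s × 3.6 = 4.51 km/h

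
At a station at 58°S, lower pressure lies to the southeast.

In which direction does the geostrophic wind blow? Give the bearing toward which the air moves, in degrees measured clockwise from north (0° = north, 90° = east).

The pressure-gradient force points toward the southeast (bearing 135°).
Geostrophic balance: in the Southern Hemisphere the Coriolis force deflects motion to the left, so the geostrophic wind blows 90° to the left of the pressure-gradient force (low pressure on the right).
Rotating 135° by 90° counterclockwise gives 045° — the wind blows toward the northeast.

045°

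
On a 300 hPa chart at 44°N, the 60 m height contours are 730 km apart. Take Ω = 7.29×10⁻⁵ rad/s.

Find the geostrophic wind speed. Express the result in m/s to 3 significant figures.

Coriolis parameter at 44°N:
f = 2Ω sin φ = 2 × 7.29×10⁻⁵ × sin 44° = 1.01×10⁻⁴ s⁻¹
Height gradient: |∂Z/∂n| = 60 m / 730000 m = 8.22×10⁻⁵
On a pressure surface, geostrophic balance gives V_g = (g/f)|∂Z/∂n|:
V_g = 9.81 × 8.22×10⁻⁵ / 1.01×10⁻⁴ = 7.96 m/s

7.96 m/s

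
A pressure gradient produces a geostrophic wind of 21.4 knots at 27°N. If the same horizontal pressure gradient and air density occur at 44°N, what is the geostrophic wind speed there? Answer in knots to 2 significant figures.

14 knots

With the same pressure gradient and density, V_g ∝ 1/f ∝ 1/sin φ.
V₂ = V₁ · sin φ₁ / sin φ₂ = 21.4 × sin 27° / sin 44°
V₂ = 21.4 × 0.4540/0.6947 = 14 knots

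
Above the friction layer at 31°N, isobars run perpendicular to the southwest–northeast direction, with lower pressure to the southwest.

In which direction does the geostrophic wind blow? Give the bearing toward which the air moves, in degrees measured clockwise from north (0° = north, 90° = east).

315°

The pressure-gradient force points toward the southwest (bearing 225°).
Geostrophic balance: in the Northern Hemisphere the Coriolis force deflects motion to the right, so the geostrophic wind blows 90° to the right of the pressure-gradient force (low pressure on the left).
Rotating 225° by 90° clockwise gives 315° — the wind blows toward the northwest.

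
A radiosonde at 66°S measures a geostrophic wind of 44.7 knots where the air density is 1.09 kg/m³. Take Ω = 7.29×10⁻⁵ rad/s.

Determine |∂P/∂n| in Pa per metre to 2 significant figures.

3.3×10⁻³ Pa/m

Coriolis parameter at 66°S:
f = 2Ω sin φ = 2 × 7.29×10⁻⁵ × sin 66° = 1.33×10⁻⁴ s⁻¹
Wind speed in SI: 44.7 knots = 23.0 m/s
Geostrophic balance rearranged: |∂P/∂n| = f ρ V_g
|∂P/∂n| = 1.33×10⁻⁴ × 1.09 × 23.0 = 3.34×10⁻³ Pa/m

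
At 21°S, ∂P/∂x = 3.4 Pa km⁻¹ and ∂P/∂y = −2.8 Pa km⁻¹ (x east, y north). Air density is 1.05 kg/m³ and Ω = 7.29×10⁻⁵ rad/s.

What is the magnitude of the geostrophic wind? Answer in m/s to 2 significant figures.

80 m/s

Coriolis parameter at 21°S:
f = 2Ω sin φ = 2 × 7.29×10⁻⁵ × sin 21° = 5.23×10⁻⁵ s⁻¹
In the Southern Hemisphere f is negative: f = −5.23×10⁻⁵ s⁻¹.
Component geostrophic relations (x east, y north):
u_g = −(1/(fρ)) ∂P/∂y,  v_g = (1/(fρ)) ∂P/∂x
u_g = −(−2.8×10⁻³)/(−5.23×10⁻⁵ × 1.05) = −51.0 m/s;  v_g = (3.4×10⁻³)/(−5.23×10⁻⁵ × 1.05) = −62.0 m/s
|V_g| = √(u_g² + v_g²) = 80.3 m/s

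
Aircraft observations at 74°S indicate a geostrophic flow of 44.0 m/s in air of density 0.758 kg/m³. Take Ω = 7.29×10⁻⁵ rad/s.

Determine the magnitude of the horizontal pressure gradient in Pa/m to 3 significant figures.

Coriolis parameter at 74°S:
f = 2Ω sin φ = 2 × 7.29×10⁻⁵ × sin 74° = 1.40×10⁻⁴ s⁻¹
Geostrophic balance rearranged: |∂P/∂n| = f ρ V_g
|∂P/∂n| = 1.40×10⁻⁴ × 0.758 × 44.0 = 4.67×10⁻³ Pa/m

4.67×10⁻³ Pa/m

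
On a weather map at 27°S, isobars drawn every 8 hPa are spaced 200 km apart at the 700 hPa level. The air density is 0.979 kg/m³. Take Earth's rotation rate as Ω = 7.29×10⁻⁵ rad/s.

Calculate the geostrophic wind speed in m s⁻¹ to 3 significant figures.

61.7 m s⁻¹

Coriolis parameter at 27°S:
f = 2Ω sin φ = 2 × 7.29×10⁻⁵ × sin 27° = 6.62×10⁻⁵ s⁻¹
Pressure gradient: |∂P/∂n| = 800 Pa / 200000 m = 4.00×10⁻³ Pa/m
Geostrophic balance (pressure-gradient force = Coriolis force):
V_g = (1/(fρ)) |∂P/∂n| = 4.00×10⁻³ / (6.62×10⁻⁵ × 0.979) = 61.7 m/s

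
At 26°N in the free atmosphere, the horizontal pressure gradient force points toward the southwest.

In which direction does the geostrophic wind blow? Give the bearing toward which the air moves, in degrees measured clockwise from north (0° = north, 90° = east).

315°

The pressure-gradient force points toward the southwest (bearing 225°).
Geostrophic balance: in the Northern Hemisphere the Coriolis force deflects motion to the right, so the geostrophic wind blows 90° to the right of the pressure-gradient force (low pressure on the left).
Rotating 225° by 90° clockwise gives 315° — the wind blows toward the northwest.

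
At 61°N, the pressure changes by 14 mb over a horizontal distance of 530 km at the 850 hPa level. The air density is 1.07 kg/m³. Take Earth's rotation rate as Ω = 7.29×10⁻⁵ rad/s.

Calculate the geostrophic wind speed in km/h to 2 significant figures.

Coriolis parameter at 61°N:
f = 2Ω sin φ = 2 × 7.29×10⁻⁵ × sin 61° = 1.28×10⁻⁴ s⁻¹
Pressure gradient: |∂P/∂n| = 1400 Pa / 530000 m = 2.64×10⁻³ Pa/m
Geostrophic balance (pressure-gradient force = Coriolis force):
V_g = (1/(fρ)) |∂P/∂n| = 2.64×10⁻³ / (1.28×10⁻⁴ × 1.07) = 19.4 m/s
Converting: 19.4 m/s × 3.6 = 70 km/h

70 km/h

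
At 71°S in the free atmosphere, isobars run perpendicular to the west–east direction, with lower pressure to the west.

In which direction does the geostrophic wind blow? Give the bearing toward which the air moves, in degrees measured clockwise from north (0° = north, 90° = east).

The pressure-gradient force points toward the west (bearing 270°).
Geostrophic balance: in the Southern Hemisphere the Coriolis force deflects motion to the left, so the geostrophic wind blows 90° to the left of the pressure-gradient force (low pressure on the right).
Rotating 270° by 90° counterclockwise gives 180° — the wind blows toward the south.

180°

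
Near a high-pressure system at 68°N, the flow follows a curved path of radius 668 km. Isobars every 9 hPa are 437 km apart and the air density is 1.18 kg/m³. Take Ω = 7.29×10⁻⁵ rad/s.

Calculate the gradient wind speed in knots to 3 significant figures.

Coriolis parameter at 68°N:
f = 2Ω sin φ = 2 × 7.29×10⁻⁵ × sin 68° = 1.35×10⁻⁴ s⁻¹
Pressure gradient: |∂P/∂n| = 900 Pa / 437000 m = 2.06×10⁻³ Pa/m
Geostrophic speed: V_g = |∂P/∂n|/(fρ) = 2.06×10⁻³/(1.35×10⁻⁴ × 1.18) = 12.9 m/s
Around a high, pressure-gradient force acts outward with centrifugal, so Coriolis balances both:
fV = (1/ρ)|∂P/∂n| + V²/R  →  V² − fR·V + fR·V_g = 0
With fR = 1.35×10⁻⁴ × 668×10³ m = 90.3 m/s:
V = [fR − √((fR)² − 4 fR V_g)]/2 = [90.3 − √(90.3² − 4×90.3×12.9)]/2 = 15.6 m/s
Supergeostrophic (V > V_g = 12.9 m/s), as expected around a high.
Converting: 15.6 m/s × 1.944 = 30.3 knots

30.3 knots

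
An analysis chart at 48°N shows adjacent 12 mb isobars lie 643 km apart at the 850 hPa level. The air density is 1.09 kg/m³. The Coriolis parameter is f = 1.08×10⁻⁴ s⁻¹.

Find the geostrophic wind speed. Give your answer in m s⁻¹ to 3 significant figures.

Pressure gradient: |∂P/∂n| = 1200 Pa / 643000 m = 1.87×10⁻³ Pa/m
Geostrophic balance (pressure-gradient force = Coriolis force):
V_g = (1/(fρ)) |∂P/∂n| = 1.87×10⁻³ / (1.08×10⁻⁴ × 1.09) = 15.9 m/s

15.9 m s⁻¹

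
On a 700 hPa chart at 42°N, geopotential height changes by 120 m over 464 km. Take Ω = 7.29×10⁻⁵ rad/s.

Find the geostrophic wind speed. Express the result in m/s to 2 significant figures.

Coriolis parameter at 42°N:
f = 2Ω sin φ = 2 × 7.29×10⁻⁵ × sin 42° = 9.76×10⁻⁵ s⁻¹
Height gradient: |∂Z/∂n| = 120 m / 464000 m = 2.59×10⁻⁴
On a pressure surface, geostrophic balance gives V_g = (g/f)|∂Z/∂n|:
V_g = 9.81 × 2.59×10⁻⁴ / 9.76×10⁻⁵ = 26.0 m/s

26 m/s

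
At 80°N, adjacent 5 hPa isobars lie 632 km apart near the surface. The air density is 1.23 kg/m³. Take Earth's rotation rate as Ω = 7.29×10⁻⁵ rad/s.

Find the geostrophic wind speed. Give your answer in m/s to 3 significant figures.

Coriolis parameter at 80°N:
f = 2Ω sin φ = 2 × 7.29×10⁻⁵ × sin 80° = 1.44×10⁻⁴ s⁻¹
Pressure gradient: |∂P/∂n| = 500 Pa / 632000 m = 7.91×10⁻⁴ Pa/m
Geostrophic balance (pressure-gradient force = Coriolis force):
V_g = (1/(fρ)) |∂P/∂n| = 7.91×10⁻⁴ / (1.44×10⁻⁴ × 1.23) = 4.48 m/s

4.48 m/s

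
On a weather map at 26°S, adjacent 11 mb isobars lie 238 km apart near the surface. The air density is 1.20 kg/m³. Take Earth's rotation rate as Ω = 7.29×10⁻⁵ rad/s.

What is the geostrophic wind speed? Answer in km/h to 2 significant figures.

Coriolis parameter at 26°S:
f = 2Ω sin φ = 2 × 7.29×10⁻⁵ × sin 26° = 6.39×10⁻⁵ s⁻¹
Pressure gradient: |∂P/∂n| = 1100 Pa / 238000 m = 4.62×10⁻³ Pa/m
Geostrophic balance (pressure-gradient force = Coriolis force):
V_g = (1/(fρ)) |∂P/∂n| = 4.62×10⁻³ / (6.39×10⁻⁵ × 1.20) = 60.3 m/s
Converting: 60.3 m/s × 3.6 = 220 km/h

220 km/h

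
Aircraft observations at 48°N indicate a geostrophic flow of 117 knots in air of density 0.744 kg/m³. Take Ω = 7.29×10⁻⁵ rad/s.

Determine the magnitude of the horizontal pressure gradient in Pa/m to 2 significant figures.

Coriolis parameter at 48°N:
f = 2Ω sin φ = 2 × 7.29×10⁻⁵ × sin 48° = 1.08×10⁻⁴ s⁻¹
Wind speed in SI: 117 knots = 60.2 m/s
Geostrophic balance rearranged: |∂P/∂n| = f ρ V_g
|∂P/∂n| = 1.08×10⁻⁴ × 0.744 × 60.2 = 4.85×10⁻³ Pa/m

4.9×10⁻³ Pa/m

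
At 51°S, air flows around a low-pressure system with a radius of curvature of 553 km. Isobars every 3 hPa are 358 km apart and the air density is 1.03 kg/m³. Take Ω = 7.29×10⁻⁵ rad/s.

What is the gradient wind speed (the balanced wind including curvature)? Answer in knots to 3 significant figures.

12.6 knots

Coriolis parameter at 51°S:
f = 2Ω sin φ = 2 × 7.29×10⁻⁵ × sin 51° = 1.13×10⁻⁴ s⁻¹
Pressure gradient: |∂P/∂n| = 300 Pa / 358000 m = 8.38×10⁻⁴ Pa/m
Geostrophic speed: V_g = |∂P/∂n|/(fρ) = 8.38×10⁻⁴/(1.13×10⁻⁴ × 1.03) = 7.18 m/s
Around a low, centrifugal force acts outward with Coriolis, so pressure-gradient force balances both:
(1/ρ)|∂P/∂n| = fV + V²/R  →  V² + fR·V − fR·V_g = 0
With fR = 1.13×10⁻⁴ × 553×10³ m = 62.7 m/s:
V = [−fR + √((fR)² + 4 fR V_g)]/2 = [−62.7 + √(62.7² + 4×62.7×7.18)]/2 = 6.5 m/s
Subgeostrophic (V < V_g = 7.18 m/s), as expected around a low.
Converting: 6.5 m/s × 1.944 = 12.6 knots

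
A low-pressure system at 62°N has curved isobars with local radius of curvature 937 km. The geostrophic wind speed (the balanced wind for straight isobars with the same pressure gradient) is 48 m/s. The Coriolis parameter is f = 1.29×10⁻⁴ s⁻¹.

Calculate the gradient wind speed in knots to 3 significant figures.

71.5 knots

Around a low, centrifugal force acts outward with Coriolis, so pressure-gradient force balances both:
(1/ρ)|∂P/∂n| = fV + V²/R  →  V² + fR·V − fR·V_g = 0
With fR = 1.29×10⁻⁴ × 937×10³ m = 121 m/s:
V = [−fR + √((fR)² + 4 fR V_g)]/2 = [−121 + √(121² + 4×121×48)]/2 = 36.8 m/s
Subgeostrophic (V < V_g = 48 m/s), as expected around a low.
Converting: 36.8 m/s × 1.944 = 71.5 knots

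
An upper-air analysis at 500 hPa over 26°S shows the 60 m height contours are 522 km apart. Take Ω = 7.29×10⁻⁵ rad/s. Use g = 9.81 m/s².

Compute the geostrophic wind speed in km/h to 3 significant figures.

63.5 km/h

Coriolis parameter at 26°S:
f = 2Ω sin φ = 2 × 7.29×10⁻⁵ × sin 26° = 6.39×10⁻⁵ s⁻¹
Height gradient: |∂Z/∂n| = 60 m / 522000 m = 1.15×10⁻⁴
On a pressure surface, geostrophic balance gives V_g = (g/f)|∂Z/∂n|:
V_g = 9.81 × 1.15×10⁻⁴ / 6.39×10⁻⁵ = 17.6 m/s
Converting: 17.6 m/s × 3.6 = 63.5 km/h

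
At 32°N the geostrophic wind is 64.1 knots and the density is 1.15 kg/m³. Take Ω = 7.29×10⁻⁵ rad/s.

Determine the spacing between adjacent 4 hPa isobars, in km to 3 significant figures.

137 km

Coriolis parameter at 32°N:
f = 2Ω sin φ = 2 × 7.29×10⁻⁵ × sin 32° = 7.73×10⁻⁵ s⁻¹
Wind speed in SI: 64.1 knots = 33.0 m/s
Geostrophic balance rearranged: |∂P/∂n| = f ρ V_g
|∂P/∂n| = 7.73×10⁻⁵ × 1.15 × 33.0 = 2.93×10⁻³ Pa/m
Isobar spacing: Δn = ΔP/|∂P/∂n| = 400 Pa / 2.93×10⁻³ Pa/m = 136521 m ≈ 137 km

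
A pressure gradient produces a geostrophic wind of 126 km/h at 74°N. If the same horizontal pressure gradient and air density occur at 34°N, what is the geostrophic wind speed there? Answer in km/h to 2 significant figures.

With the same pressure gradient and density, V_g ∝ 1/f ∝ 1/sin φ.
V₂ = V₁ · sin φ₁ / sin φ₂ = 126 × sin 74° / sin 34°
V₂ = 126 × 0.9613/0.5592 = 220 km/h

220 km/h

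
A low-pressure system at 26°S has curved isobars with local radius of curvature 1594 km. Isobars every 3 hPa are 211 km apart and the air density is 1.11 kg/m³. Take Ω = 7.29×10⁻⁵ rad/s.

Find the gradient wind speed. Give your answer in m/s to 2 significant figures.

17 m/s

Coriolis parameter at 26°S:
f = 2Ω sin φ = 2 × 7.29×10⁻⁵ × sin 26° = 6.39×10⁻⁵ s⁻¹
Pressure gradient: |∂P/∂n| = 300 Pa / 211000 m = 1.42×10⁻³ Pa/m
Geostrophic speed: V_g = |∂P/∂n|/(fρ) = 1.42×10⁻³/(6.39×10⁻⁵ × 1.11) = 20.0 m/s
Around a low, centrifugal force acts outward with Coriolis, so pressure-gradient force balances both:
(1/ρ)|∂P/∂n| = fV + V²/R  →  V² + fR·V − fR·V_g = 0
With fR = 6.39×10⁻⁵ × 1594×10³ m = 102 m/s:
V = [−fR + √((fR)² + 4 fR V_g)]/2 = [−102 + √(102² + 4×102×20)]/2 = 17.2 m/s
Subgeostrophic (V < V_g = 20 m/s), as expected around a low.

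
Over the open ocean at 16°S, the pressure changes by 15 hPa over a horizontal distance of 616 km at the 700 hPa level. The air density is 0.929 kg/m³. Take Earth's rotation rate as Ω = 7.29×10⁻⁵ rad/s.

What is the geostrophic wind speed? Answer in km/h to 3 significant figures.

Coriolis parameter at 16°S:
f = 2Ω sin φ = 2 × 7.29×10⁻⁵ × sin 16° = 4.02×10⁻⁵ s⁻¹
Pressure gradient: |∂P/∂n| = 1500 Pa / 616000 m = 2.44×10⁻³ Pa/m
Geostrophic balance (pressure-gradient force = Coriolis force):
V_g = (1/(fρ)) |∂P/∂n| = 2.44×10⁻³ / (4.02×10⁻⁵ × 0.929) = 65.2 m/s
Converting: 65.2 m/s × 3.6 = 235 km/h

235 km/h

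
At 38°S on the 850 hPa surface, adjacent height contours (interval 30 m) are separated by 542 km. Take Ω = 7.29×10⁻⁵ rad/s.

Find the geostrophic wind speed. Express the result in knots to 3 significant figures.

11.8 knots

Coriolis parameter at 38°S:
f = 2Ω sin φ = 2 × 7.29×10⁻⁵ × sin 38° = 8.98×10⁻⁵ s⁻¹
Height gradient: |∂Z/∂n| = 30 m / 542000 m = 5.54×10⁻⁵
On a pressure surface, geostrophic balance gives V_g = (g/f)|∂Z/∂n|:
V_g = 9.81 × 5.54×10⁻⁵ / 8.98×10⁻⁵ = 6.05 m/s
Converting: 6.05 m/s × 1.944 = 11.8 knots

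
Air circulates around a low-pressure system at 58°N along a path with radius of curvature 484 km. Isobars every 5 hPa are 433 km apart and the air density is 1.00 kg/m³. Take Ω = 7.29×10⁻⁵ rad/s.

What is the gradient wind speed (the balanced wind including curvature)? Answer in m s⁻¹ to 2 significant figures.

Coriolis parameter at 58°N:
f = 2Ω sin φ = 2 × 7.29×10⁻⁵ × sin 58° = 1.24×10⁻⁴ s⁻¹
Pressure gradient: |∂P/∂n| = 500 Pa / 433000 m = 1.15×10⁻³ Pa/m
Geostrophic speed: V_g = |∂P/∂n|/(fρ) = 1.15×10⁻³/(1.24×10⁻⁴ × 1.00) = 9.34 m/s
Around a low, centrifugal force acts outward with Coriolis, so pressure-gradient force balances both:
(1/ρ)|∂P/∂n| = fV + V²/R  →  V² + fR·V − fR·V_g = 0
With fR = 1.24×10⁻⁴ × 484×10³ m = 59.8 m/s:
V = [−fR + √((fR)² + 4 fR V_g)]/2 = [−59.8 + √(59.8² + 4×59.8×9.34)]/2 = 8.21 m/s
Subgeostrophic (V < V_g = 9.34 m/s), as expected around a low.

8.2 m s⁻¹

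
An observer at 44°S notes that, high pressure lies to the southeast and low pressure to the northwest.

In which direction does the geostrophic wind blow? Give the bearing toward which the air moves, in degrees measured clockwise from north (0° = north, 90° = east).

225°

The pressure-gradient force points toward the northwest (bearing 315°).
Geostrophic balance: in the Southern Hemisphere the Coriolis force deflects motion to the left, so the geostrophic wind blows 90° to the left of the pressure-gradient force (low pressure on the right).
Rotating 315° by 90° counterclockwise gives 225° — the wind blows toward the southwest.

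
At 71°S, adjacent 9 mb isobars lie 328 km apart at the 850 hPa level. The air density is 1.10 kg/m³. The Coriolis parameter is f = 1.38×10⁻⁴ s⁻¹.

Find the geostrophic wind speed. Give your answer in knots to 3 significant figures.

Pressure gradient: |∂P/∂n| = 900 Pa / 328000 m = 2.74×10⁻³ Pa/m
Geostrophic balance (pressure-gradient force = Coriolis force):
V_g = (1/(fρ)) |∂P/∂n| = 2.74×10⁻³ / (1.38×10⁻⁴ × 1.10) = 18.1 m/s
Converting: 18.1 m/s × 1.944 = 35.1 knots

35.1 knots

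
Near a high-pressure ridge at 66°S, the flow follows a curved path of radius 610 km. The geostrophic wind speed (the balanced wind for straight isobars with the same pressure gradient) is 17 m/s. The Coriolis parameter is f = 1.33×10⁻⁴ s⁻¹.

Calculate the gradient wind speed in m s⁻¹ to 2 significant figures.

24 m s⁻¹

Around a high, pressure-gradient force acts outward with centrifugal, so Coriolis balances both:
fV = (1/ρ)|∂P/∂n| + V²/R  →  V² − fR·V + fR·V_g = 0
With fR = 1.33×10⁻⁴ × 610×10³ m = 81.1 m/s:
V = [fR − √((fR)² − 4 fR V_g)]/2 = [81.1 − √(81.1² − 4×81.1×17)]/2 = 24.2 m/s
Supergeostrophic (V > V_g = 17 m/s), as expected around a high.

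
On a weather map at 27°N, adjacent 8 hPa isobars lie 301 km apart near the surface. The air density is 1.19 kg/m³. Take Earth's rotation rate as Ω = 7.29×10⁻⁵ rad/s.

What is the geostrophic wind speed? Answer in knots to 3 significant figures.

Coriolis parameter at 27°N:
f = 2Ω sin φ = 2 × 7.29×10⁻⁵ × sin 27° = 6.62×10⁻⁵ s⁻¹
Pressure gradient: |∂P/∂n| = 800 Pa / 301000 m = 2.66×10⁻³ Pa/m
Geostrophic balance (pressure-gradient force = Coriolis force):
V_g = (1/(fρ)) |∂P/∂n| = 2.66×10⁻³ / (6.62×10⁻⁵ × 1.19) = 33.7 m/s
Converting: 33.7 m/s × 1.944 = 65.6 knots

65.6 knots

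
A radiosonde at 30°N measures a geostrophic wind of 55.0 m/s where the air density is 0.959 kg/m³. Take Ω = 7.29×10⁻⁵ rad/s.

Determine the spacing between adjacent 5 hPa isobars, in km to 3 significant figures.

130 km

Coriolis parameter at 30°N:
f = 2Ω sin φ = 2 × 7.29×10⁻⁵ × sin 30° = 7.29×10⁻⁵ s⁻¹
Geostrophic balance rearranged: |∂P/∂n| = f ρ V_g
|∂P/∂n| = 7.29×10⁻⁵ × 0.959 × 55.0 = 3.85×10⁻³ Pa/m
Isobar spacing: Δn = ΔP/|∂P/∂n| = 500 Pa / 3.85×10⁻³ Pa/m = 130035 m ≈ 130 km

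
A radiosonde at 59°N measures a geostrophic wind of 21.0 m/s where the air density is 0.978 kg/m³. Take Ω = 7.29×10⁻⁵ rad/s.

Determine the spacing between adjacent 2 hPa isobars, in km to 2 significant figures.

78 km

Coriolis parameter at 59°N:
f = 2Ω sin φ = 2 × 7.29×10⁻⁵ × sin 59° = 1.25×10⁻⁴ s⁻¹
Geostrophic balance rearranged: |∂P/∂n| = f ρ V_g
|∂P/∂n| = 1.25×10⁻⁴ × 0.978 × 21.0 = 2.57×10⁻³ Pa/m
Isobar spacing: Δn = ΔP/|∂P/∂n| = 200 Pa / 2.57×10⁻³ Pa/m = 77920 m ≈ 78 km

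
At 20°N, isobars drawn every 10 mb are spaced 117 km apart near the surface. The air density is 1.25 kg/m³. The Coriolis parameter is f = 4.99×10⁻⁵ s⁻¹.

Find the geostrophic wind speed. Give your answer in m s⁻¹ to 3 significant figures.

137 m s⁻¹

Pressure gradient: |∂P/∂n| = 1000 Pa / 117000 m = 8.55×10⁻³ Pa/m
Geostrophic balance (pressure-gradient force = Coriolis force):
V_g = (1/(fρ)) |∂P/∂n| = 8.55×10⁻³ / (4.99×10⁻⁵ × 1.25) = 137 m/s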